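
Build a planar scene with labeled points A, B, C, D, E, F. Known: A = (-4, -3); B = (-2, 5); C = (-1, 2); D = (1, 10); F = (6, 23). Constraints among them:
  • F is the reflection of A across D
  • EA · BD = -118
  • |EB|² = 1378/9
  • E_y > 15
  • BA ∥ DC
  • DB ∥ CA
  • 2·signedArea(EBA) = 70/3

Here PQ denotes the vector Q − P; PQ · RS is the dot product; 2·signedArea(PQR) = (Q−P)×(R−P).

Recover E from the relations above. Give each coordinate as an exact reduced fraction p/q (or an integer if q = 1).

E = (11/3, 16)

1. E_x = 11/3  [2·signedArea(EBA) = 70/3 ∩ EA · BD = -118]
2. E_y = 16  [2·signedArea(EBA) = 70/3 ∩ EA · BD = -118]
   → E = (11/3, 16)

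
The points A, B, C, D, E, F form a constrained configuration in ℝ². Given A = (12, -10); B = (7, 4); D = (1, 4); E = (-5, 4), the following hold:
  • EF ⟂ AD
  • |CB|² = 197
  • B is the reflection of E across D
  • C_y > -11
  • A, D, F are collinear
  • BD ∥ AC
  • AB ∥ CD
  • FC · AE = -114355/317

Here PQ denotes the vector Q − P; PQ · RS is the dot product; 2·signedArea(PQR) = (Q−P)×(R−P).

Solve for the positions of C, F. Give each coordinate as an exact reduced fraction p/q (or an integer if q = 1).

1. C_x = 6  [AB ∥ CD ∩ BD ∥ AC]
2. C_y = -10  [AB ∥ CD ∩ BD ∥ AC]
   → C = (6, -10)
3. F_x = -409/317  [A, D, F are collinear ∩ EF ⟂ AD]
4. F_y = 2192/317  [A, D, F are collinear ∩ EF ⟂ AD]
   → F = (-409/317, 2192/317)

C = (6, -10)
F = (-409/317, 2192/317)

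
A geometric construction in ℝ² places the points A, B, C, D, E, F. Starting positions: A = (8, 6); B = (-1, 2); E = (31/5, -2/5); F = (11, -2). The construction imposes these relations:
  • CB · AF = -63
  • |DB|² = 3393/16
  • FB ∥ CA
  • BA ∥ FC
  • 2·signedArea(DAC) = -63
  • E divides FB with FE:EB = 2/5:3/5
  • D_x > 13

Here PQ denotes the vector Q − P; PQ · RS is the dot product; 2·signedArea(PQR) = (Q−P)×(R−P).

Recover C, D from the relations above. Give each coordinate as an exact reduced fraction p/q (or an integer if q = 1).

1. C_x = 20  [FB ∥ CA ∩ BA ∥ FC]
2. C_y = 2  [FB ∥ CA ∩ BA ∥ FC]
   → C = (20, 2)
3. D_x = 53/4  [line 4·x + 12·y + -41 = 0 ∩ |DB|² = 3393/16]
4. D_y = -1  [line 4·x + 12·y + -41 = 0 ∩ |DB|² = 3393/16]
   → D = (53/4, -1)

C = (20, 2)
D = (53/4, -1)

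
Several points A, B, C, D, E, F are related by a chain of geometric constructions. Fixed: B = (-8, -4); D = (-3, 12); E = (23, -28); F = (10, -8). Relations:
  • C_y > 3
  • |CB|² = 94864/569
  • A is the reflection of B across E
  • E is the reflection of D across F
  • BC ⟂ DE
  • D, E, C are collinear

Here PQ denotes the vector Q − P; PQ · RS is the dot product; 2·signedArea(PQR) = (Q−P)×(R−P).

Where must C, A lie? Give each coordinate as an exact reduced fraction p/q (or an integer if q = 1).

A = (54, -52)
C = (1608/569, 1728/569)

1. C_x = 1608/569  [D, E, C are collinear ∩ BC ⟂ DE]
2. C_y = 1728/569  [D, E, C are collinear ∩ BC ⟂ DE]
   → C = (1608/569, 1728/569)
3. A_x = 54  [A is the reflection of B across E]
4. A_y = -52  [A is the reflection of B across E]
   → A = (54, -52)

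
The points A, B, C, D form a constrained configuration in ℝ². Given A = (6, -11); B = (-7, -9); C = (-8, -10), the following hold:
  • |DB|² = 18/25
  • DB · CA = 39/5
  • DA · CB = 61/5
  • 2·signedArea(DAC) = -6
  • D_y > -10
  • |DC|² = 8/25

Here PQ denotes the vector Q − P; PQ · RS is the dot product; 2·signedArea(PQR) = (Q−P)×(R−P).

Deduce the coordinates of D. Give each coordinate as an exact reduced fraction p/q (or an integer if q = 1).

1. D_x = -38/5  [DA · CB = 61/5 ∩ DB · CA = 39/5]
2. D_y = -48/5  [DA · CB = 61/5 ∩ DB · CA = 39/5]
   → D = (-38/5, -48/5)

D = (-38/5, -48/5)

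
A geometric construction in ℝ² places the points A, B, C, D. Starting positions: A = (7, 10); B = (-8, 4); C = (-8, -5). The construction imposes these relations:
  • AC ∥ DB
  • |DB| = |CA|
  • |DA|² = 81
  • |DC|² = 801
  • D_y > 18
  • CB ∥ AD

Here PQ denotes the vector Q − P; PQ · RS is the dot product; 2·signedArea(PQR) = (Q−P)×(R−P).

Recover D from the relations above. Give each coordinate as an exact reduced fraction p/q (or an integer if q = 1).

1. D_x = 7  [AC ∥ DB ∩ CB ∥ AD]
2. D_y = 19  [AC ∥ DB ∩ CB ∥ AD]
   → D = (7, 19)

D = (7, 19)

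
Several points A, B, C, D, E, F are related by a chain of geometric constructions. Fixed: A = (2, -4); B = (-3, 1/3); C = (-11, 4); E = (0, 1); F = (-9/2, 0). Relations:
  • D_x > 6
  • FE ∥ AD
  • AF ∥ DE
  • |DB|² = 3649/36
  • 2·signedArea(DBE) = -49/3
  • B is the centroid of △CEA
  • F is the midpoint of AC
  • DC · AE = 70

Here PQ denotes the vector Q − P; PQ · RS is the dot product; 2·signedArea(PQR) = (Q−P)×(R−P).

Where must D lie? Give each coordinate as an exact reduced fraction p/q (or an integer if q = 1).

1. D_x = 13/2  [AF ∥ DE ∩ FE ∥ AD]
2. D_y = -3  [AF ∥ DE ∩ FE ∥ AD]
   → D = (13/2, -3)

D = (13/2, -3)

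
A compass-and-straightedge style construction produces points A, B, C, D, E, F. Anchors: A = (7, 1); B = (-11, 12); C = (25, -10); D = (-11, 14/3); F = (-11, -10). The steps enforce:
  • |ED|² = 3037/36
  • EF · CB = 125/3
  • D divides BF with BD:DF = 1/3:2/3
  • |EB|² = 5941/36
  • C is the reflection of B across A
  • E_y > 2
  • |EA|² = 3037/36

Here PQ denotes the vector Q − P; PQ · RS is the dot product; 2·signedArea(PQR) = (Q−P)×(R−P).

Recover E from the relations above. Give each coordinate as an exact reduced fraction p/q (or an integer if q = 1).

1. E_x = -2  [line 36·x + -22·y + 403/3 = 0 ∩ |ED|² = 3037/36]
2. E_y = 17/6  [line 36·x + -22·y + 403/3 = 0 ∩ |ED|² = 3037/36]
   → E = (-2, 17/6)

E = (-2, 17/6)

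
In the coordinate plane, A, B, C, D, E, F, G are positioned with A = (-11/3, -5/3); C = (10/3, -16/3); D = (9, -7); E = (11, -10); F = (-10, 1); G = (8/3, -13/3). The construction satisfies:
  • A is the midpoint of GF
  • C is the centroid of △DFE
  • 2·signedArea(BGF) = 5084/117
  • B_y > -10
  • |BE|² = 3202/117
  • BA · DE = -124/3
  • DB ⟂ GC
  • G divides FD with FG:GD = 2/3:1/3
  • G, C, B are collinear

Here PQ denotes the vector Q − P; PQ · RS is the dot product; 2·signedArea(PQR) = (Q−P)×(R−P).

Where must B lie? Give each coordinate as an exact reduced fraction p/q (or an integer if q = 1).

B = (76/13, -355/39)

1. B_x = 76/13  [G, C, B are collinear ∩ DB ⟂ GC]
2. B_y = -355/39  [G, C, B are collinear ∩ DB ⟂ GC]
   → B = (76/13, -355/39)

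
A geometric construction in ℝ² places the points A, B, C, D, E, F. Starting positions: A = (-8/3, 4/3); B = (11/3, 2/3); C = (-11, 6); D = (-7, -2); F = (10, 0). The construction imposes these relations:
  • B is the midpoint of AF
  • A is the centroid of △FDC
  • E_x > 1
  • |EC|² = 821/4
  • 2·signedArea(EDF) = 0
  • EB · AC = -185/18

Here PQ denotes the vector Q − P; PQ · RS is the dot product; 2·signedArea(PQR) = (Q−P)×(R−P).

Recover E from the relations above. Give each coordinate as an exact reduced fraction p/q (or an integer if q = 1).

1. E_x = 3/2  [2·signedArea(EDF) = 0 ∩ EB · AC = -185/18]
2. E_y = -1  [2·signedArea(EDF) = 0 ∩ EB · AC = -185/18]
   → E = (3/2, -1)

E = (3/2, -1)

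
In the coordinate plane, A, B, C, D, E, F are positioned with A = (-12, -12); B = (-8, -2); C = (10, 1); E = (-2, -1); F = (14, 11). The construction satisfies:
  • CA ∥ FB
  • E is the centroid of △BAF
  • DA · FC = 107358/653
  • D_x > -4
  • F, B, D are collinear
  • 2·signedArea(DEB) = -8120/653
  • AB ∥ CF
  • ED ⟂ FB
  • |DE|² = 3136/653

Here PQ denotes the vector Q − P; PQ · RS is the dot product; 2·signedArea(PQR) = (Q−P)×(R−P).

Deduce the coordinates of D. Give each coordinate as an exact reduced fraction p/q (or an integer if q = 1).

D = (-2034/653, 579/653)

1. D_x = -2034/653  [F, B, D are collinear ∩ ED ⟂ FB]
2. D_y = 579/653  [F, B, D are collinear ∩ ED ⟂ FB]
   → D = (-2034/653, 579/653)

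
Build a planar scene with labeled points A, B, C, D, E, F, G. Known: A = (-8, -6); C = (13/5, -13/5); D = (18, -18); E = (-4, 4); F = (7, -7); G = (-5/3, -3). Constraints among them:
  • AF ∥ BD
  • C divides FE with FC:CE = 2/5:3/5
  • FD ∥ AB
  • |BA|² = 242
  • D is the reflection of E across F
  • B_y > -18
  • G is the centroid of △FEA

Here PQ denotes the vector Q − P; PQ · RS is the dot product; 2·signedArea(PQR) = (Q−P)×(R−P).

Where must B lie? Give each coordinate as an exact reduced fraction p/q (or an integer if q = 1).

1. B_x = 3  [AF ∥ BD ∩ FD ∥ AB]
2. B_y = -17  [AF ∥ BD ∩ FD ∥ AB]
   → B = (3, -17)

B = (3, -17)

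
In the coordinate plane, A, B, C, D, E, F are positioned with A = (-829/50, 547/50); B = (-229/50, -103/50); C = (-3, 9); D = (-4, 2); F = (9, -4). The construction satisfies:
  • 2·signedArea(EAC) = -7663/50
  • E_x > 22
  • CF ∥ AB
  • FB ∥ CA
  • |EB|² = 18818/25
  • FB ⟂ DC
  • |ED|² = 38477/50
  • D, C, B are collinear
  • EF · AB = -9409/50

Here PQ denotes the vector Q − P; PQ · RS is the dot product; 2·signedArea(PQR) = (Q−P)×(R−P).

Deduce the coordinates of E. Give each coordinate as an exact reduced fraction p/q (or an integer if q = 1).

E = (1129/50, -297/50)

1. E_x = 1129/50  [2·signedArea(EAC) = -7663/50 ∩ EF · AB = -9409/50]
2. E_y = -297/50  [2·signedArea(EAC) = -7663/50 ∩ EF · AB = -9409/50]
   → E = (1129/50, -297/50)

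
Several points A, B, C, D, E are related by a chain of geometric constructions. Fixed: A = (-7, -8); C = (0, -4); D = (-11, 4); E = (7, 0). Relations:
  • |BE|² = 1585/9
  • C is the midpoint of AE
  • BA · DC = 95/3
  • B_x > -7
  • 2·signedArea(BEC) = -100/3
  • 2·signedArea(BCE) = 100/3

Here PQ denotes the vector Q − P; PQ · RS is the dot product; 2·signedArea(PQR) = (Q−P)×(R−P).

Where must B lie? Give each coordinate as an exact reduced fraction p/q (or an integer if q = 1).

B = (-6, -8/3)

1. B_x = -6  [2·signedArea(BCE) = 100/3 ∩ BA · DC = 95/3]
2. B_y = -8/3  [2·signedArea(BCE) = 100/3 ∩ BA · DC = 95/3]
   → B = (-6, -8/3)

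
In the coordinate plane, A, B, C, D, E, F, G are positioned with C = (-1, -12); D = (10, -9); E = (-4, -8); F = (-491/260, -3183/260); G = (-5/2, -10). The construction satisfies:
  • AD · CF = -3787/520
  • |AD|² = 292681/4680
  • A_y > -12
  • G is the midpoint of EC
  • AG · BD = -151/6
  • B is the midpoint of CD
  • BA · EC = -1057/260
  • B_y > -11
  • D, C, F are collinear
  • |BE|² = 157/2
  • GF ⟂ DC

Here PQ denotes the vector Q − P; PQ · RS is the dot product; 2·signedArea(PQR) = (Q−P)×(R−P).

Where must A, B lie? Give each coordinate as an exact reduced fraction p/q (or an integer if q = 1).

A = (1849/780, -2881/260)
B = (9/2, -21/2)

1. A_x = 1849/780  [line 231/260·x + 63/260·y + 301/520 = 0 ∩ |AD|² = 292681/4680]
2. A_y = -2881/260  [line 231/260·x + 63/260·y + 301/520 = 0 ∩ |AD|² = 292681/4680]
   → A = (1849/780, -2881/260)
3. B_x = 9/2  [AG · BD = -151/6 ∩ B is the midpoint of CD]
4. B_y = -21/2  [AG · BD = -151/6 ∩ B is the midpoint of CD]
   → B = (9/2, -21/2)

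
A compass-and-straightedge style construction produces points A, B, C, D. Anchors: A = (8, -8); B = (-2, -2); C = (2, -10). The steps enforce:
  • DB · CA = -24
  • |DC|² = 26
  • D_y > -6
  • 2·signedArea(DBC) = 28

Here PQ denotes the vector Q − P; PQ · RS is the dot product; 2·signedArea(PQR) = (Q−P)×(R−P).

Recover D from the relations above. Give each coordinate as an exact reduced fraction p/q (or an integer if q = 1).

1. D_x = 3  [2·signedArea(DBC) = 28 ∩ DB · CA = -24]
2. D_y = -5  [2·signedArea(DBC) = 28 ∩ DB · CA = -24]
   → D = (3, -5)

D = (3, -5)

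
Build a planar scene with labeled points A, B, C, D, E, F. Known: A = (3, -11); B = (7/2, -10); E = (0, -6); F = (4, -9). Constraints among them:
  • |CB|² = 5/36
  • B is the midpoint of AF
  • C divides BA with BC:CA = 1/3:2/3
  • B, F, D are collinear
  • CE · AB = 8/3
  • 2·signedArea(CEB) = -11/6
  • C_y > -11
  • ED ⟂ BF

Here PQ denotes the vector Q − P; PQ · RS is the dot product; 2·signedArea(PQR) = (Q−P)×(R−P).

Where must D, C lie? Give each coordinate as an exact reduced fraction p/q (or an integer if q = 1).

1. D_x = 22/5  [B, F, D are collinear ∩ ED ⟂ BF]
2. D_y = -41/5  [B, F, D are collinear ∩ ED ⟂ BF]
   → D = (22/5, -41/5)
3. C_x = 10/3  [C divides BA with BC:CA = 1/3:2/3]
4. C_y = -31/3  [C divides BA with BC:CA = 1/3:2/3]
   → C = (10/3, -31/3)

C = (10/3, -31/3)
D = (22/5, -41/5)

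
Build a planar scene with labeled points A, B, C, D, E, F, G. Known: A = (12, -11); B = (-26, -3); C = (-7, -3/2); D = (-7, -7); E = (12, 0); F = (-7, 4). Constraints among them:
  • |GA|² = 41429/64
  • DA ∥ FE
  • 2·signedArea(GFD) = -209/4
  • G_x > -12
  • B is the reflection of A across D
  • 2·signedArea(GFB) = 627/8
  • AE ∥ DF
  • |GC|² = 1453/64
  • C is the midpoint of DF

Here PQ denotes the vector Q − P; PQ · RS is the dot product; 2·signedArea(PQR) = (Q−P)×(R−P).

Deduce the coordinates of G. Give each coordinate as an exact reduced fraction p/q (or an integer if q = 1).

G = (-47/4, -15/8)

1. G_x = -47/4  [2·signedArea(GFB) = 627/8 ∩ 2·signedArea(GFD) = -209/4]
2. G_y = -15/8  [2·signedArea(GFB) = 627/8 ∩ 2·signedArea(GFD) = -209/4]
   → G = (-47/4, -15/8)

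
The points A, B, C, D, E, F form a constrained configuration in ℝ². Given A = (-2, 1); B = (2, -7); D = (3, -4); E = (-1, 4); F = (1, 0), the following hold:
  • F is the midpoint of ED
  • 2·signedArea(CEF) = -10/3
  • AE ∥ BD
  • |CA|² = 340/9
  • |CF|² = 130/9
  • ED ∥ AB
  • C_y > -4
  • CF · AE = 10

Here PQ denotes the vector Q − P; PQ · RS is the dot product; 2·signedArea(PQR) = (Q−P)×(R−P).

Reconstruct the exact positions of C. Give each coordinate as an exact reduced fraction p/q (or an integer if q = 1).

C = (2, -11/3)

1. C_x = 2  [2·signedArea(CEF) = -10/3 ∩ CF · AE = 10]
2. C_y = -11/3  [2·signedArea(CEF) = -10/3 ∩ CF · AE = 10]
   → C = (2, -11/3)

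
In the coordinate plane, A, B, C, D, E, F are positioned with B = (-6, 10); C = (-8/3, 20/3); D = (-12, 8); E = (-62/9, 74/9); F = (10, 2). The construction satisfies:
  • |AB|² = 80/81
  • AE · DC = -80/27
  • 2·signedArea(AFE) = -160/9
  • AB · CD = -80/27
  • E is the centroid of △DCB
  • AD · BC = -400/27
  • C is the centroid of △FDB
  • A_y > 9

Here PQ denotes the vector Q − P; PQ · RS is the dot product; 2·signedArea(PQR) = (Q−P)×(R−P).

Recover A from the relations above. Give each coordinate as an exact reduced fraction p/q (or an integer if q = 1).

1. A_x = -58/9  [AB · CD = -80/27 ∩ AD · BC = -400/27]
2. A_y = 82/9  [AB · CD = -80/27 ∩ AD · BC = -400/27]
   → A = (-58/9, 82/9)

A = (-58/9, 82/9)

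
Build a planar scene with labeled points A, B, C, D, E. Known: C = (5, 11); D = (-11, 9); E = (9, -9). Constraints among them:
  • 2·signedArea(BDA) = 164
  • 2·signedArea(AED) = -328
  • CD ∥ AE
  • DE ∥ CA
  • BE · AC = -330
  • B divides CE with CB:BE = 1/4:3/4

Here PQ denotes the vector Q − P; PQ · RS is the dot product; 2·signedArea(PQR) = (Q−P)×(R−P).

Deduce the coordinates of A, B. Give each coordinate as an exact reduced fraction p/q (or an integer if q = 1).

A = (25, -7)
B = (6, 6)

1. A_x = 25  [CD ∥ AE ∩ DE ∥ CA]
2. A_y = -7  [CD ∥ AE ∩ DE ∥ CA]
   → A = (25, -7)
3. B_x = 6  [B divides CE with CB:BE = 1/4:3/4]
4. B_y = 6  [B divides CE with CB:BE = 1/4:3/4]
   → B = (6, 6)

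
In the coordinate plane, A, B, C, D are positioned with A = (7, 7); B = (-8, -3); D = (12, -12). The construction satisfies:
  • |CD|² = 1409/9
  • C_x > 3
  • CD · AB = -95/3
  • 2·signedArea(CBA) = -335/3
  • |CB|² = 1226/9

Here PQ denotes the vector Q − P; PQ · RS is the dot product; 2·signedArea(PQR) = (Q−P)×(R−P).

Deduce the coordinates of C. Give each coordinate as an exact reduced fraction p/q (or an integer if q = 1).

1. C_x = 11/3  [CD · AB = -95/3 ∩ 2·signedArea(CBA) = -335/3]
2. C_y = -8/3  [CD · AB = -95/3 ∩ 2·signedArea(CBA) = -335/3]
   → C = (11/3, -8/3)

C = (11/3, -8/3)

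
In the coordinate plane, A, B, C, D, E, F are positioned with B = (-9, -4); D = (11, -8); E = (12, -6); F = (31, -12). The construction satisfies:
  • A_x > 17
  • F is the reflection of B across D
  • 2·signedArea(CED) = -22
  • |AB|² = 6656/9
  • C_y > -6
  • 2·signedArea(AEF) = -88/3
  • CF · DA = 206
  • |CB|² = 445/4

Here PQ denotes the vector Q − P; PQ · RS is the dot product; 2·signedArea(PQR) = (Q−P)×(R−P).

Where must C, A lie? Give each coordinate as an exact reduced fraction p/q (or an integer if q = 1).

A = (53/3, -28/3)
C = (3/2, -5)

1. C_x = 3/2  [line 2·x + -1·y + -8 = 0 ∩ |CB|² = 445/4]
2. C_y = -5  [line 2·x + -1·y + -8 = 0 ∩ |CB|² = 445/4]
   → C = (3/2, -5)
3. A_x = 53/3  [CF · DA = 206 ∩ 2·signedArea(AEF) = -88/3]
4. A_y = -28/3  [CF · DA = 206 ∩ 2·signedArea(AEF) = -88/3]
   → A = (53/3, -28/3)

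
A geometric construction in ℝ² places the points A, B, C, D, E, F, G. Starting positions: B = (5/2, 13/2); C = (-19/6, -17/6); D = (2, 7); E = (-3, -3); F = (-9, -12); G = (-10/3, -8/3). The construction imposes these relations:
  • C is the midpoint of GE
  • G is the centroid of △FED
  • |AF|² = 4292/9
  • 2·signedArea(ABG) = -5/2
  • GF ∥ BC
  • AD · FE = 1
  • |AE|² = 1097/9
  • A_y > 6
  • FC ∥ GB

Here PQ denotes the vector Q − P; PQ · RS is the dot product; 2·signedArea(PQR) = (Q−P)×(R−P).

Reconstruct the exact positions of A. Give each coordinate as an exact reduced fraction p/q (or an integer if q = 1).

A = (7/3, 20/3)

1. A_x = 7/3  [2·signedArea(ABG) = -5/2 ∩ AD · FE = 1]
2. A_y = 20/3  [2·signedArea(ABG) = -5/2 ∩ AD · FE = 1]
   → A = (7/3, 20/3)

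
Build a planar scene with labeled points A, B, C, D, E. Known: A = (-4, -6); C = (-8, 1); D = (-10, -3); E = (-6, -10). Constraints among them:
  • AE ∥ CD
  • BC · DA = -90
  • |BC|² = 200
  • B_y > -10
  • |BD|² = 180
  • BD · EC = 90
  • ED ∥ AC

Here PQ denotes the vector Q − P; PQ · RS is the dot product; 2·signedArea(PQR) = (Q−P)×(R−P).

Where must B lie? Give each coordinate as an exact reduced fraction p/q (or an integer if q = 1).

1. B_x = 2  [BC · DA = -90 ∩ BD · EC = 90]
2. B_y = -9  [BC · DA = -90 ∩ BD · EC = 90]
   → B = (2, -9)

B = (2, -9)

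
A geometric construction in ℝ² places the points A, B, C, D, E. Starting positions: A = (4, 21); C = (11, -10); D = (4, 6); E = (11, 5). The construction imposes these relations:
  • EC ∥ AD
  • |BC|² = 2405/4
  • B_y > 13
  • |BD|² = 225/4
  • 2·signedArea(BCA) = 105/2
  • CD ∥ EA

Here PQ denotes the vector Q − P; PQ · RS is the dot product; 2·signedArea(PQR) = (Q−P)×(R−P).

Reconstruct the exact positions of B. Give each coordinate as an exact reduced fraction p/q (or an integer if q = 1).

B = (4, 27/2)

1. B_x = 4  [line -31·x + -7·y + 437/2 = 0 ∩ |BD|² = 225/4]
2. B_y = 27/2  [line -31·x + -7·y + 437/2 = 0 ∩ |BD|² = 225/4]
   → B = (4, 27/2)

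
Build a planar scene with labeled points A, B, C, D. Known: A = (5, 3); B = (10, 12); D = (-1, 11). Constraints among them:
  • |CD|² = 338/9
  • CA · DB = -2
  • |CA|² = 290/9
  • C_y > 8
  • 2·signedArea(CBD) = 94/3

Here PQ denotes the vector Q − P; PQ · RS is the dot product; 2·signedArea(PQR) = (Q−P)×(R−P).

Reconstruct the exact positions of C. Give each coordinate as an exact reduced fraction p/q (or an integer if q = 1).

C = (14/3, 26/3)

1. C_x = 14/3  [2·signedArea(CBD) = 94/3 ∩ CA · DB = -2]
2. C_y = 26/3  [2·signedArea(CBD) = 94/3 ∩ CA · DB = -2]
   → C = (14/3, 26/3)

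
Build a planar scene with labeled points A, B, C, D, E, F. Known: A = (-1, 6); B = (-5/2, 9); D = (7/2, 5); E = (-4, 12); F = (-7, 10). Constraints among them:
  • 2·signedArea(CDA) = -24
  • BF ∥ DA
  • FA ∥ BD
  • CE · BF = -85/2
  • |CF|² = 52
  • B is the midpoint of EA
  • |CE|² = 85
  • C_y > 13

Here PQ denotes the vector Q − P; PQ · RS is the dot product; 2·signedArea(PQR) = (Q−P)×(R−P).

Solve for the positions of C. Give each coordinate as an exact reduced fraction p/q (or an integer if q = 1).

C = (-13, 14)

1. C_x = -13  [2·signedArea(CDA) = -24 ∩ CE · BF = -85/2]
2. C_y = 14  [2·signedArea(CDA) = -24 ∩ CE · BF = -85/2]
   → C = (-13, 14)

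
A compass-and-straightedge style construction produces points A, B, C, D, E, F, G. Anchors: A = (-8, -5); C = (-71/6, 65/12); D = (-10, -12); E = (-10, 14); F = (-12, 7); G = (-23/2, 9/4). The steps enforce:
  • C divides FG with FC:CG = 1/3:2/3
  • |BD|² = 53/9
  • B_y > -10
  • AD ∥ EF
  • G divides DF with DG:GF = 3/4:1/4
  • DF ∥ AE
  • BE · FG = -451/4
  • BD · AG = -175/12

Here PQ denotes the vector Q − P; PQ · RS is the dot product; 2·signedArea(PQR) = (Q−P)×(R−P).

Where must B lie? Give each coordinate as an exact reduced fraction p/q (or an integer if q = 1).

B = (-28/3, -29/3)

1. B_x = -28/3  [BD · AG = -175/12 ∩ BE · FG = -451/4]
2. B_y = -29/3  [BD · AG = -175/12 ∩ BE · FG = -451/4]
   → B = (-28/3, -29/3)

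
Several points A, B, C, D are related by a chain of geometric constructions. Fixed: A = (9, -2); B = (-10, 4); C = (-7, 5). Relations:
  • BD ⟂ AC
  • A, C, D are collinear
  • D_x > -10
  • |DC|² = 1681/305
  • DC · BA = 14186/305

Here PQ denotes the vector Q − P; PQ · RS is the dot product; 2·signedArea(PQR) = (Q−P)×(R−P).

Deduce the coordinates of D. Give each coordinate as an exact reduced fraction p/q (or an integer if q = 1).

1. D_x = -2791/305  [A, C, D are collinear ∩ BD ⟂ AC]
2. D_y = 1812/305  [A, C, D are collinear ∩ BD ⟂ AC]
   → D = (-2791/305, 1812/305)

D = (-2791/305, 1812/305)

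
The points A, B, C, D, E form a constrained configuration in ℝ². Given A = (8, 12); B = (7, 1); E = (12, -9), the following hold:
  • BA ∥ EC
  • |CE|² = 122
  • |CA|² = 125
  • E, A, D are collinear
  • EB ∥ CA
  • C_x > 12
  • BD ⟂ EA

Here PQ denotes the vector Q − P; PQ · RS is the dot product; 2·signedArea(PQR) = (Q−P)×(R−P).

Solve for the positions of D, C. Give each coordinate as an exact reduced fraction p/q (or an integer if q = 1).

1. D_x = 4564/457  [E, A, D are collinear ∩ BD ⟂ EA]
2. D_y = 717/457  [E, A, D are collinear ∩ BD ⟂ EA]
   → D = (4564/457, 717/457)
3. C_x = 13  [EB ∥ CA ∩ BA ∥ EC]
4. C_y = 2  [EB ∥ CA ∩ BA ∥ EC]
   → C = (13, 2)

C = (13, 2)
D = (4564/457, 717/457)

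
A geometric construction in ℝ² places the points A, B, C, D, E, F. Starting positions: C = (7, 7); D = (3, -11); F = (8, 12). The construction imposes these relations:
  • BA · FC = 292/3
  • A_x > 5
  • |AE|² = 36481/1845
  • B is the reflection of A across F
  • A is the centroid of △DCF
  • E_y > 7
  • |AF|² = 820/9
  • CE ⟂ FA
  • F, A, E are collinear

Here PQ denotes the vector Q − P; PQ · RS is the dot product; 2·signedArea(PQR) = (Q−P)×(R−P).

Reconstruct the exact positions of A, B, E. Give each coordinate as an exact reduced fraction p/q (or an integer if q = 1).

1. A_x = 6  [A is the centroid of △DCF]
2. A_y = 8/3  [A is the centroid of △DCF]
   → A = (6, 8/3)
3. B_x = 10  [B is the reflection of A across F]
4. B_y = 64/3  [B is the reflection of A across F]
   → B = (10, 64/3)
5. E_x = 1421/205  [F, A, E are collinear ∩ CE ⟂ FA]
6. E_y = 1438/205  [F, A, E are collinear ∩ CE ⟂ FA]
   → E = (1421/205, 1438/205)

A = (6, 8/3)
B = (10, 64/3)
E = (1421/205, 1438/205)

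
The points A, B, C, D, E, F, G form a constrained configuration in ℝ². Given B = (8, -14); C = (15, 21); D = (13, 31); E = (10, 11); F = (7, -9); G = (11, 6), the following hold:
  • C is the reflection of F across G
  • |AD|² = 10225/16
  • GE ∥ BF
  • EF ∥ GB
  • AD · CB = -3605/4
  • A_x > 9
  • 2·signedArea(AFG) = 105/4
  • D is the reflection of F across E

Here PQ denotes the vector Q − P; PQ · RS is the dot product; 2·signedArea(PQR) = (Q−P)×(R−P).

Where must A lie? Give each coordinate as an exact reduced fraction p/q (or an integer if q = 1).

A = (37/4, 6)

1. A_x = 37/4  [2·signedArea(AFG) = 105/4 ∩ AD · CB = -3605/4]
2. A_y = 6  [2·signedArea(AFG) = 105/4 ∩ AD · CB = -3605/4]
   → A = (37/4, 6)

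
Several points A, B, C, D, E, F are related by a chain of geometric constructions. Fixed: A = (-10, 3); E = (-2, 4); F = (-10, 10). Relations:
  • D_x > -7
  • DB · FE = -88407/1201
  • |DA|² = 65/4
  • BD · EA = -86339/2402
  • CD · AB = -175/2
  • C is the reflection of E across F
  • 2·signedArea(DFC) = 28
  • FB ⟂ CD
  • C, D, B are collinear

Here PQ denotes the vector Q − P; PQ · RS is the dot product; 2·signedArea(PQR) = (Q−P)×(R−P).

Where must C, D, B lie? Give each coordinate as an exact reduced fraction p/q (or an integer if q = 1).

B = (-13410/1201, 10666/1201)
C = (-18, 16)
D = (-6, 7/2)

1. C_x = -18  [C is the reflection of E across F]
2. C_y = 16  [C is the reflection of E across F]
   → C = (-18, 16)
3. D_x = -6  [line -6·x + -8·y + -8 = 0 ∩ |DA|² = 65/4]
4. D_y = 7/2  [line -6·x + -8·y + -8 = 0 ∩ |DA|² = 65/4]
   → D = (-6, 7/2)
5. B_x = -13410/1201  [C, D, B are collinear ∩ FB ⟂ CD]
6. B_y = 10666/1201  [C, D, B are collinear ∩ FB ⟂ CD]
   → B = (-13410/1201, 10666/1201)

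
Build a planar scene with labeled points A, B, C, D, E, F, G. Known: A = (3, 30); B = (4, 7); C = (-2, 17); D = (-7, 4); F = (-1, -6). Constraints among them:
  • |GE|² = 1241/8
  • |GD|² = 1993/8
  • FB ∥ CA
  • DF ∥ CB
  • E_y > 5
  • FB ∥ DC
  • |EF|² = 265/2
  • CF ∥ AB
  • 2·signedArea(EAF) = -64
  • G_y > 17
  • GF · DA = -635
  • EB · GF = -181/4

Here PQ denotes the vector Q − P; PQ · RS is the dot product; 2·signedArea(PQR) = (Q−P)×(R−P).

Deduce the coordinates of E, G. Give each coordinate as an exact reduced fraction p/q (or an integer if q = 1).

1. E_x = -3/2  [line 36·x + -4·y + 76 = 0 ∩ |EF|² = 265/2]
2. E_y = 11/2  [line 36·x + -4·y + 76 = 0 ∩ |EF|² = 265/2]
   → E = (-3/2, 11/2)
3. G_x = 3/4  [GF · DA = -635 ∩ EB · GF = -181/4]
4. G_y = 71/4  [GF · DA = -635 ∩ EB · GF = -181/4]
   → G = (3/4, 71/4)

E = (-3/2, 11/2)
G = (3/4, 71/4)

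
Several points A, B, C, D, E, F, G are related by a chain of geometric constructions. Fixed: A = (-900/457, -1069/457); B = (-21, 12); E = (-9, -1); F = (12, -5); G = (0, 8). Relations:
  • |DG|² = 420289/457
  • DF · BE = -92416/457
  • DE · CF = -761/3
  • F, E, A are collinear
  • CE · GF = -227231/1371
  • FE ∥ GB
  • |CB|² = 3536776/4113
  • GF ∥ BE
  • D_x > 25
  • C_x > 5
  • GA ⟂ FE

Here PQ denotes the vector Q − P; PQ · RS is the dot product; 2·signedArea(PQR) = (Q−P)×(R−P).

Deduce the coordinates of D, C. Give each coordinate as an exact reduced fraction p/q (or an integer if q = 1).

1. D_x = 11868/457  [line -12·x + 13·y + 187929/457 = 0 ∩ |DG|² = 420289/457]
2. D_y = -3501/457  [line -12·x + 13·y + 187929/457 = 0 ∩ |DG|² = 420289/457]
   → D = (11868/457, -3501/457)
3. C_x = 2585/457  [DE · CF = -761/3 ∩ CE · GF = -227231/1371]
4. C_y = -302/1371  [DE · CF = -761/3 ∩ CE · GF = -227231/1371]
   → C = (2585/457, -302/1371)

C = (2585/457, -302/1371)
D = (11868/457, -3501/457)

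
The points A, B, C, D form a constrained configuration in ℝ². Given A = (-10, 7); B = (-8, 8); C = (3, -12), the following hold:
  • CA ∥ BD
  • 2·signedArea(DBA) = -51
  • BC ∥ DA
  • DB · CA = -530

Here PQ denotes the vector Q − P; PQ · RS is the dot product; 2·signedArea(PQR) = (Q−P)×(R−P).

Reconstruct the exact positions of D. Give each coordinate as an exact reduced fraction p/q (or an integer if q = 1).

1. D_x = -21  [BC ∥ DA ∩ CA ∥ BD]
2. D_y = 27  [BC ∥ DA ∩ CA ∥ BD]
   → D = (-21, 27)

D = (-21, 27)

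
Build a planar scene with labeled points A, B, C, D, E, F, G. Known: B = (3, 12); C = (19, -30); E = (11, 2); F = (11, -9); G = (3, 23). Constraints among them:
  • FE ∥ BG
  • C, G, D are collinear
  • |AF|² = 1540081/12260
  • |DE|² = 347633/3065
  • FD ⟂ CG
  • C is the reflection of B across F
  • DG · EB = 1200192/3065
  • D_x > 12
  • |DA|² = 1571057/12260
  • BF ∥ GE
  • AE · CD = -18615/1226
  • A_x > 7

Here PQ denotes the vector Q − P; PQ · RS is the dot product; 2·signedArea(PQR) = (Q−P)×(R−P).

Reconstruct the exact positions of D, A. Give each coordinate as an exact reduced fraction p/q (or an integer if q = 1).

1. D_x = 38379/3065  [C, G, D are collinear ∩ FD ⟂ CG]
2. D_y = -26177/3065  [C, G, D are collinear ∩ FD ⟂ CG]
   → D = (38379/3065, -26177/3065)
3. A_x = 23787/3065  [line 19856/3065·x + -65773/3065·y + -16133/1226 = 0 ∩ |AF|² = 1540081/12260]
4. A_y = 10603/6130  [line 19856/3065·x + -65773/3065·y + -16133/1226 = 0 ∩ |AF|² = 1540081/12260]
   → A = (23787/3065, 10603/6130)

A = (23787/3065, 10603/6130)
D = (38379/3065, -26177/3065)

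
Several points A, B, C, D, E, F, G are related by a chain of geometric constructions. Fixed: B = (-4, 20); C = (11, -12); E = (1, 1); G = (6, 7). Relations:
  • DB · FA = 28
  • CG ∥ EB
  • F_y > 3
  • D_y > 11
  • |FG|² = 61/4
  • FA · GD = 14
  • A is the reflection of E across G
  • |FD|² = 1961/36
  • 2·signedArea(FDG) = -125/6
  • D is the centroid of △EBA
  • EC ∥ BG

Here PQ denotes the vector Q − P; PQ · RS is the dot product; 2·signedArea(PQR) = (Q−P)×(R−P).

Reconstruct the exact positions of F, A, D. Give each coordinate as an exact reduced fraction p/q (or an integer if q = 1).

1. A_x = 11  [A is the reflection of E across G]
2. A_y = 13  [A is the reflection of E across G]
   → A = (11, 13)
3. D_x = 8/3  [D is the centroid of △EBA]
4. D_y = 34/3  [D is the centroid of △EBA]
   → D = (8/3, 34/3)
5. F_x = 7/2  [2·signedArea(FDG) = -125/6 ∩ FA · GD = 14]
6. F_y = 4  [2·signedArea(FDG) = -125/6 ∩ FA · GD = 14]
   → F = (7/2, 4)

A = (11, 13)
D = (8/3, 34/3)
F = (7/2, 4)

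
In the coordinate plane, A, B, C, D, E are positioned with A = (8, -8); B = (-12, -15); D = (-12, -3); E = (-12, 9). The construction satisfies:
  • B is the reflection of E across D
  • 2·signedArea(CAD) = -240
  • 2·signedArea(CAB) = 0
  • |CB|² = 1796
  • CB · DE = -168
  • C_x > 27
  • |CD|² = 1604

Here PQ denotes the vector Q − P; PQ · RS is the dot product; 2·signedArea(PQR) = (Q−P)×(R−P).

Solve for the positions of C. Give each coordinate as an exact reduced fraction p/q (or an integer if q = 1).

C = (28, -1)

1. C_x = 28  [2·signedArea(CAB) = 0 ∩ 2·signedArea(CAD) = -240]
2. C_y = -1  [2·signedArea(CAB) = 0 ∩ 2·signedArea(CAD) = -240]
   → C = (28, -1)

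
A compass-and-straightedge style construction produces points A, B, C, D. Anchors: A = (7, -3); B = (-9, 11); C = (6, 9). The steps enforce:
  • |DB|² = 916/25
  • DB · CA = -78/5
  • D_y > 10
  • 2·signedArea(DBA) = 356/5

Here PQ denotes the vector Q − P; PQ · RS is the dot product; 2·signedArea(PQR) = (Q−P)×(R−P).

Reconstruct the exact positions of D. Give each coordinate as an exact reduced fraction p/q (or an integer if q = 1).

1. D_x = -3  [DB · CA = -78/5 ∩ 2·signedArea(DBA) = 356/5]
2. D_y = 51/5  [DB · CA = -78/5 ∩ 2·signedArea(DBA) = 356/5]
   → D = (-3, 51/5)

D = (-3, 51/5)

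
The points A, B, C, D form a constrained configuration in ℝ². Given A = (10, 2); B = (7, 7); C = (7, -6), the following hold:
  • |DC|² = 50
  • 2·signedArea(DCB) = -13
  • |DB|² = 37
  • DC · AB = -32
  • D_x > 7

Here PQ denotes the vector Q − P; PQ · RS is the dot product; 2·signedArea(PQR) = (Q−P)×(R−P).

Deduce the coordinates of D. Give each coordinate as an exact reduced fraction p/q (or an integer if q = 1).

D = (8, 1)

1. D_x = 8  [DC · AB = -32 ∩ 2·signedArea(DCB) = -13]
2. D_y = 1  [DC · AB = -32 ∩ 2·signedArea(DCB) = -13]
   → D = (8, 1)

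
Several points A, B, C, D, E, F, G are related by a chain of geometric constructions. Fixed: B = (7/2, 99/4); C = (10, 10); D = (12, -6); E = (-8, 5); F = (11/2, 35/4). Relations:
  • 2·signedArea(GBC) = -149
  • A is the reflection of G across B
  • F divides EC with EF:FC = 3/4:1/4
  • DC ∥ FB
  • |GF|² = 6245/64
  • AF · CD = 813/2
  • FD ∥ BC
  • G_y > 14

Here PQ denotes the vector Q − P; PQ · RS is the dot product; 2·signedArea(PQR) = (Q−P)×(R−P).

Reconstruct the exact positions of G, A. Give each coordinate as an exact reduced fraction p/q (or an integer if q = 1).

1. G_x = -9/4  [line 59/4·x + 13/2·y + -127/2 = 0 ∩ |GF|² = 6245/64]
2. G_y = 119/8  [line 59/4·x + 13/2·y + -127/2 = 0 ∩ |GF|² = 6245/64]
   → G = (-9/4, 119/8)
3. A_x = 37/4  [A is the reflection of G across B]
4. A_y = 277/8  [A is the reflection of G across B]
   → A = (37/4, 277/8)

A = (37/4, 277/8)
G = (-9/4, 119/8)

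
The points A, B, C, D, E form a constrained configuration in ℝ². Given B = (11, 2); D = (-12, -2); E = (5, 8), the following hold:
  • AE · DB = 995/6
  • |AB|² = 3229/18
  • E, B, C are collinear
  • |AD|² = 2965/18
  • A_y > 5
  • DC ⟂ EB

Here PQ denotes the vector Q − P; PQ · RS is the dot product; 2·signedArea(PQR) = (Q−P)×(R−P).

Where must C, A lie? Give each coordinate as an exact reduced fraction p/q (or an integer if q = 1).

1. C_x = 3/2  [E, B, C are collinear ∩ DC ⟂ EB]
2. C_y = 23/2  [E, B, C are collinear ∩ DC ⟂ EB]
   → C = (3/2, 23/2)
3. A_x = -11/6  [line -23·x + -4·y + -113/6 = 0 ∩ |AD|² = 2965/18]
4. A_y = 35/6  [line -23·x + -4·y + -113/6 = 0 ∩ |AD|² = 2965/18]
   → A = (-11/6, 35/6)

A = (-11/6, 35/6)
C = (3/2, 23/2)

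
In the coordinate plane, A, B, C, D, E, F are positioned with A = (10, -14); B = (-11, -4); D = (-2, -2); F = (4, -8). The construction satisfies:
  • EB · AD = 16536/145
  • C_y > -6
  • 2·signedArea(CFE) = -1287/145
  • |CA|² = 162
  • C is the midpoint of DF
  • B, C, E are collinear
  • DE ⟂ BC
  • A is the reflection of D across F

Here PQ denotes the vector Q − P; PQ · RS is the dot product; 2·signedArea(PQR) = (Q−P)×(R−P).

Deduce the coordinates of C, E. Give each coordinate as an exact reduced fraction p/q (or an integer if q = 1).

1. C_x = 1  [C is the midpoint of DF]
2. C_y = -5  [C is the midpoint of DF]
   → C = (1, -5)
3. E_x = -323/145  [B, C, E are collinear ∩ DE ⟂ BC]
4. E_y = -686/145  [B, C, E are collinear ∩ DE ⟂ BC]
   → E = (-323/145, -686/145)

C = (1, -5)
E = (-323/145, -686/145)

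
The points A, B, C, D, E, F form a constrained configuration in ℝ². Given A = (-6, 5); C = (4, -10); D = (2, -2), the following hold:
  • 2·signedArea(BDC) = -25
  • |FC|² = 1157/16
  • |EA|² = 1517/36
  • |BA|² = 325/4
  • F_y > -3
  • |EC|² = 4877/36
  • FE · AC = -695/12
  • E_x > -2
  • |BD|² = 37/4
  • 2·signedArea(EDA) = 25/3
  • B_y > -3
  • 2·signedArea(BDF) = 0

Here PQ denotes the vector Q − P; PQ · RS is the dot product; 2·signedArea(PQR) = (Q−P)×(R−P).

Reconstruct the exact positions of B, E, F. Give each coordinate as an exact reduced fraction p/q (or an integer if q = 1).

B = (-1, -5/2)
E = (-5/3, 1/6)
F = (1/2, -9/4)

1. E_x = -5/3  [line -7·x + -8·y + -31/3 = 0 ∩ |EA|² = 1517/36]
2. E_y = 1/6  [line -7·x + -8·y + -31/3 = 0 ∩ |EA|² = 1517/36]
   → E = (-5/3, 1/6)
3. F_x = 1/2  [line -10·x + 15·y + 155/4 = 0 ∩ |FC|² = 1157/16]
4. F_y = -9/4  [line -10·x + 15·y + 155/4 = 0 ∩ |FC|² = 1157/16]
   → F = (1/2, -9/4)
5. B_x = -1  [2·signedArea(BDF) = 0 ∩ 2·signedArea(BDC) = -25]
6. B_y = -5/2  [2·signedArea(BDF) = 0 ∩ 2·signedArea(BDC) = -25]
   → B = (-1, -5/2)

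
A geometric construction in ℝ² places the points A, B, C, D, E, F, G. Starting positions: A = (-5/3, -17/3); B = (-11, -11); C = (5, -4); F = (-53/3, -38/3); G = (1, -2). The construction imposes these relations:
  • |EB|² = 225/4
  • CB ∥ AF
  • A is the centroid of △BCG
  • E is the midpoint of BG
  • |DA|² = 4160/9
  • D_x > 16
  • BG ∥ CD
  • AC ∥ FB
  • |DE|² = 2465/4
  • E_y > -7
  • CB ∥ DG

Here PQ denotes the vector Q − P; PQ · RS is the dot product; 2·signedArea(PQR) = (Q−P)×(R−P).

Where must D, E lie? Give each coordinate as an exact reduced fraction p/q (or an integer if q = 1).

1. D_x = 17  [CB ∥ DG ∩ BG ∥ CD]
2. D_y = 5  [CB ∥ DG ∩ BG ∥ CD]
   → D = (17, 5)
3. E_x = -5  [E is the midpoint of BG]
4. E_y = -13/2  [E is the midpoint of BG]
   → E = (-5, -13/2)

D = (17, 5)
E = (-5, -13/2)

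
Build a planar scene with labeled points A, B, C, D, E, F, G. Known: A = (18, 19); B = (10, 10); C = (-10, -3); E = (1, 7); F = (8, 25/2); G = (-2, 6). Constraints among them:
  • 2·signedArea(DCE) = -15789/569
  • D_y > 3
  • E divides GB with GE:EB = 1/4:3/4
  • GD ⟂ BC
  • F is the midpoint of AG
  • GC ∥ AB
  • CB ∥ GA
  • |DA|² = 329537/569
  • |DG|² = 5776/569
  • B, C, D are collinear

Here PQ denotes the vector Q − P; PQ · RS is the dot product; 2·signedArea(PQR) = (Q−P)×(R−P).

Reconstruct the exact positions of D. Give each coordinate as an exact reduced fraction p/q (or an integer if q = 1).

D = (-150/569, 1894/569)

1. D_x = -150/569  [B, C, D are collinear ∩ GD ⟂ BC]
2. D_y = 1894/569  [B, C, D are collinear ∩ GD ⟂ BC]
   → D = (-150/569, 1894/569)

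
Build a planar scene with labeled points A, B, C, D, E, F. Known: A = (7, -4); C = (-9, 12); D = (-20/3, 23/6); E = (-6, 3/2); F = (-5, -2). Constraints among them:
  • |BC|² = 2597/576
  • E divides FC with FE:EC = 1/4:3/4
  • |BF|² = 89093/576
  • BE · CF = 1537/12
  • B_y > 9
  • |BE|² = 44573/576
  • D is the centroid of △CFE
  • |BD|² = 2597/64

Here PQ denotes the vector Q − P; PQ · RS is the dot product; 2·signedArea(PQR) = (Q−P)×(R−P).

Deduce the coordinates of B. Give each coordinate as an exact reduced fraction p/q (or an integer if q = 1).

1. B_x = -101/12  [line -4·x + 14·y + -2077/12 = 0 ∩ |BE|² = 44573/576]
2. B_y = 239/24  [line -4·x + 14·y + -2077/12 = 0 ∩ |BE|² = 44573/576]
   → B = (-101/12, 239/24)

B = (-101/12, 239/24)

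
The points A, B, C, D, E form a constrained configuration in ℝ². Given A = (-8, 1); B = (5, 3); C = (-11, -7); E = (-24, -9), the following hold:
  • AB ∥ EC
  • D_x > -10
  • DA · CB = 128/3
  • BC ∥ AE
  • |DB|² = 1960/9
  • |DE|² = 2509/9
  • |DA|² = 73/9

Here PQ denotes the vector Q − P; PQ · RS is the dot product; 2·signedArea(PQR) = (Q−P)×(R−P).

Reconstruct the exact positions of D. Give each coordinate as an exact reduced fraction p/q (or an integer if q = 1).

D = (-9, -5/3)

1. D_x = -9  [line -16·x + -10·y + -482/3 = 0 ∩ |DE|² = 2509/9]
2. D_y = -5/3  [line -16·x + -10·y + -482/3 = 0 ∩ |DE|² = 2509/9]
   → D = (-9, -5/3)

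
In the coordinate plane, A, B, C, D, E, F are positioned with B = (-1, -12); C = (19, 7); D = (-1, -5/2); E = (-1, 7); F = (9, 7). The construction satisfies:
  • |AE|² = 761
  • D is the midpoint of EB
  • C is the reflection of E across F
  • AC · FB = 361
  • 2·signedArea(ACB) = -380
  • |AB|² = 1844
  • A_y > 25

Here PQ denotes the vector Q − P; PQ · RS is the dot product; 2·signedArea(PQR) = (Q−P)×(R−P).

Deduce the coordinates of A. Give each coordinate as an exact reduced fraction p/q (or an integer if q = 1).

1. A_x = 19  [AC · FB = 361 ∩ 2·signedArea(ACB) = -380]
2. A_y = 26  [AC · FB = 361 ∩ 2·signedArea(ACB) = -380]
   → A = (19, 26)

A = (19, 26)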